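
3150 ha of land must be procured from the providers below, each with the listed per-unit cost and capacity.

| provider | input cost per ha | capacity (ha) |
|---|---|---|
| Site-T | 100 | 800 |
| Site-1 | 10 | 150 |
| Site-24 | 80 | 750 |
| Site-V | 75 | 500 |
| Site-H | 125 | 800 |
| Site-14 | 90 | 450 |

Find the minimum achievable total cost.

282000

Cheapest first:
Take 150 from Site-1 at 10 ; need 3000 more.
Site-V at 75: take all 500 ha ; 2500 still needed.
Site-24 at 80: take all 750 ha ; 1750 still needed.
Take 450 from Site-14 at 90 ; need 1300 more.
Site-T (100): use full 800 ; 500 ha to go.
Site-H (125): take the remaining 500 ; done.
Cost = 150×10 + 500×75 + 750×80 + 450×90 + 800×100 + 500×125 = 282000.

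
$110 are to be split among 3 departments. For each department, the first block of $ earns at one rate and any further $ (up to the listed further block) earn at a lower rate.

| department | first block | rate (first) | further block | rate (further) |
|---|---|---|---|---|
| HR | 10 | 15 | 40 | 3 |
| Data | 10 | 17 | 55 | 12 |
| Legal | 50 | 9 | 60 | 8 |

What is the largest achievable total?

Rank every tier by rate: Data/T1 17 > HR/T1 15 > Data/T2 12 > Legal/T1 9 > Legal/T2 8 > HR/T2 3.
Fill Data T1 block (10 at 17) ; 100 left.
Fill HR T1 block (10 at 15) ; 90 left.
Data/T2 (12): +55 ; 35 left.
Legal/T1: +35 of 50 at 9; pool empty.
Total = 17×10 + 15×10 + 12×55 + 9×35 = 1295.

1295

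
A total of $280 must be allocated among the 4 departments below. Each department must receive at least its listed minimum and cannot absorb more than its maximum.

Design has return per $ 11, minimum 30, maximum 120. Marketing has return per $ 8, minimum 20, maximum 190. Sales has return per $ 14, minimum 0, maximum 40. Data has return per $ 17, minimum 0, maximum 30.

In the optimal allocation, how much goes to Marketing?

90

Meeting every minimum uses 30+20+0+0 = 50 $, leaving 230.
Order the departments by return per $: Data 17 > Sales 14 > Design 11 > Marketing 8.
Give Data 30 more to hit its cap of 30 → 200 left.
Sales takes 40 more to reach its cap of 40 → 160 left.
Design: +90 to 120 (cap) → 70 left.
Marketing: +70 (room for 170) → 90. Pool exhausted.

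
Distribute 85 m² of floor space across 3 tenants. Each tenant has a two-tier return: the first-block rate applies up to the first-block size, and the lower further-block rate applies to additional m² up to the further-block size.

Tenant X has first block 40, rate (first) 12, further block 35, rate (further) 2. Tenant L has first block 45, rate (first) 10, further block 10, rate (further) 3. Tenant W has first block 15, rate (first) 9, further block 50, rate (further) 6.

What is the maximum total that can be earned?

930

Order all 6 blocks by rate: Tenant X/first 12 > Tenant L/first 10 > Tenant W/first 9 > Tenant W/second 6 > Tenant L/second 3 > Tenant X/second 2.
Fill Tenant X first block (40 at 12) ; 45 left.
Fill Tenant L first block (45 at 10) ; 0 left.
Total = 12×40 + 10×45 = 930.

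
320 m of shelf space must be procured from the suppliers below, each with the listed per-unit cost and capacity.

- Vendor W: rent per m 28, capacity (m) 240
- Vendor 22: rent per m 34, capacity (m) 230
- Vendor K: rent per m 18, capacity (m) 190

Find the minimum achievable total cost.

7060

Cheapest first:
Vendor K (18): use full 190 — 130 m to go.
Vendor W (28): take the remaining 130 — done.
Vendor 22: unused.
Cost = 190×18 + 130×28 = 7060.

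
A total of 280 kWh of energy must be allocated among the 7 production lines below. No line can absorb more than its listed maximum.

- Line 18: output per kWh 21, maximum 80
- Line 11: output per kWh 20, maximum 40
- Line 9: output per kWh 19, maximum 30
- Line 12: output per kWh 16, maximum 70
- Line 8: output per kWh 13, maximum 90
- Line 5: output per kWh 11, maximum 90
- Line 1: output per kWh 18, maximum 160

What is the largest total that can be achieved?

Order the production lines by output per kWh: Line 18 21 > Line 11 20 > Line 9 19 > Line 1 18 > Line 12 16 > Line 8 13 > Line 5 11.
Line 18 takes 80 to reach its cap of 80 → 200 left.
Line 11: +40 to 40 (cap) → 160 left.
Line 9 takes 30 to reach its cap of 30 → 130 left.
Line 1 has room for 160 but only 130 remain, so it gets 130.
Total = 21×80 + 20×40 + 19×30 + 18×130 = 5390.

5390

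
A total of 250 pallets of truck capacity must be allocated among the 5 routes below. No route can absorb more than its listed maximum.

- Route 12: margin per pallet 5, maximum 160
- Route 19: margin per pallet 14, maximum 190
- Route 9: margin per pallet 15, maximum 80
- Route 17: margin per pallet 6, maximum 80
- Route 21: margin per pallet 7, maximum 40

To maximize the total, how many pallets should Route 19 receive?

Order the routes by margin per pallet: Route 9 15 > Route 19 14 > Route 21 7 > Route 17 6 > Route 12 5.
Route 9 takes 80 to reach its cap of 80 ; 170 left.
Route 19: +170 (room for 190) → 170. Pool exhausted.

170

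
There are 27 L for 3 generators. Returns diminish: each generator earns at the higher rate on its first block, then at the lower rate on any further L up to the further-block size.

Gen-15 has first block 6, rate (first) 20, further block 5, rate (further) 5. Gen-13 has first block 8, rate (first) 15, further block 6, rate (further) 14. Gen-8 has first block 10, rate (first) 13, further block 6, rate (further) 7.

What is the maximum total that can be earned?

Treat each block as its own option and order by rate: Gen-15/T1 20 > Gen-13/T1 15 > Gen-13/T2 14 > Gen-8/T1 13 > Gen-8/T2 7 > Gen-15/T2 5.
Gen-15/T1 (20): +6 → 21 left.
Fill Gen-13 T1 block (8 at 15) → 13 left.
Gen-13/T2 (14): +6 → 7 left.
Gen-8 T1 at 13: only 7 left, fill 7.
Total = 20×6 + 15×8 + 14×6 + 13×7 = 415.

415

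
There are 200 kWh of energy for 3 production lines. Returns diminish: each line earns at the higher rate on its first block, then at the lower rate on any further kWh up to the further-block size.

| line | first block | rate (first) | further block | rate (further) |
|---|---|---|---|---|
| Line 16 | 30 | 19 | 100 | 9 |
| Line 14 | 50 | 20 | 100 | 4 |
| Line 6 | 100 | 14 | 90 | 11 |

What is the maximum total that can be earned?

3190

Rank every tier by rate: Line 14/tier1 20 > Line 16/tier1 19 > Line 6/tier1 14 > Line 6/tier2 11 > Line 16/tier2 9 > Line 14/tier2 4.
Line 14 tier1 at 20: fill all 50 — 150 left.
Line 16/tier1 (19): +30 — 120 left.
Line 6/tier1 (14): +100 — 20 left.
20 remain; put them into Line 6 tier2 at 11.
Total = 20×50 + 19×30 + 14×100 + 11×20 = 3190.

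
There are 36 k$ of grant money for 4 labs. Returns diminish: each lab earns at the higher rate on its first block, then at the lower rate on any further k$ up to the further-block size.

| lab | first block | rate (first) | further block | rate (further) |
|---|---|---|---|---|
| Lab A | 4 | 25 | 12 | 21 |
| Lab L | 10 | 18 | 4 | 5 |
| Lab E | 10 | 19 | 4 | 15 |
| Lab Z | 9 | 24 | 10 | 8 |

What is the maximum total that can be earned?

Order all 8 blocks by rate: Lab A/T1 25 > Lab Z/T1 24 > Lab A/T2 21 > Lab E/T1 19 > Lab L/T1 18 > Lab E/T2 15 > Lab Z/T2 8 > Lab L/T2 5.
Lab A/T1 (25): +4 — 32 left.
Lab Z T1 at 24: fill all 9 — 23 left.
Fill Lab A T2 block (12 at 21) — 11 left.
Lab E/T1 (19): +10 — 1 left.
1 remain; put them into Lab L T1 at 18.
Total = 25×4 + 24×9 + 21×12 + 19×10 + 18×1 = 776.

776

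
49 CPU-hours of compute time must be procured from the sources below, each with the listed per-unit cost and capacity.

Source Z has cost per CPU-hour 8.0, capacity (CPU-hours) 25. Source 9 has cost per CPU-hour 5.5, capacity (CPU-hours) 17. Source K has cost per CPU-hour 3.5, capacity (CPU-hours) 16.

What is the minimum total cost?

Fill from the cheapest source first.
Take 16 from Source K at 3.5 — need 33 more.
Take 17 from Source 9 at 5.5 — need 16 more.
Source Z at 8.0: take 16 of its 25 — requirement met.
Cost = 16×3.5 + 17×5.5 + 16×8.0 = 277.5.

277.5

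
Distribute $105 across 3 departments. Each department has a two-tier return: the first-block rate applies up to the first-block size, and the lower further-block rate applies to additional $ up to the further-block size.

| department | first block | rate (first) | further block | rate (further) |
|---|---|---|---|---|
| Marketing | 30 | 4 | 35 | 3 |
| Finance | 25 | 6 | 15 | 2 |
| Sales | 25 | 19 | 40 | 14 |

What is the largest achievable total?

Order all 6 blocks by rate: Sales/T1 19 > Sales/T2 14 > Finance/T1 6 > Marketing/T1 4 > Marketing/T2 3 > Finance/T2 2.
Sales T1 at 19: fill all 25 → 80 left.
Sales/T2 (14): +40 → 40 left.
Finance/T1 (6): +25 → 15 left.
15 remain; put them into Marketing T1 at 4.
Total = 19×25 + 14×40 + 6×25 + 4×15 = 1245.

1245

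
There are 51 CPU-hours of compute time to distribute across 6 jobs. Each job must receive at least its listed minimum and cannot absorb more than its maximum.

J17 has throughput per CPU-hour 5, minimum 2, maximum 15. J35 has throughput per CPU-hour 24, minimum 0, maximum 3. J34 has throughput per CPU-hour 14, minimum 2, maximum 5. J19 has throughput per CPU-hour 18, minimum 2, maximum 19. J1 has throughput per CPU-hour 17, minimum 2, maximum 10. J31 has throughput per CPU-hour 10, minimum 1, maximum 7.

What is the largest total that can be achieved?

Meeting every minimum uses 2+0+2+2+2+1 = 9 CPU-hours, leaving 42.
Order the jobs by throughput per CPU-hour: J35 24 > J19 18 > J1 17 > J34 14 > J31 10 > J17 5.
Give J35 3 more to hit its cap of 3 — 39 left.
Give J19 17 more to hit its cap of 19 — 22 left.
Give J1 8 more to hit its cap of 10 — 14 left.
Give J34 3 more to hit its cap of 5 — 11 left.
Give J31 6 more to hit its cap of 7 — 5 left.
Only 5 left; J17 takes them to reach 7.
Total = 5×7 + 24×3 + 14×5 + 18×19 + 17×10 + 10×7 = 759.

759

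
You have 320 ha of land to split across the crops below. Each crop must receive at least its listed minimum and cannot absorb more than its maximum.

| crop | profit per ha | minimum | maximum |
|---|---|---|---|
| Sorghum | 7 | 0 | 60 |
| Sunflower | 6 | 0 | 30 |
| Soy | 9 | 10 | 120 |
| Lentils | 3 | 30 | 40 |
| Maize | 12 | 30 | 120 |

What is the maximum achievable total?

Meeting every minimum uses 0+0+10+30+30 = 70 ha, leaving 250.
Highest profit per ha first: Maize 12 > Soy 9 > Sorghum 7 > Sunflower 6 > Lentils 3.
Maize: +90 to 120 (cap) → 160 left.
Soy: +110 to 120 (cap) → 50 left.
Sorghum has room for 60 more but only 50 remain, so it gets 50.
Total = 7×50 + 9×120 + 3×30 + 12×120 = 2960.

2960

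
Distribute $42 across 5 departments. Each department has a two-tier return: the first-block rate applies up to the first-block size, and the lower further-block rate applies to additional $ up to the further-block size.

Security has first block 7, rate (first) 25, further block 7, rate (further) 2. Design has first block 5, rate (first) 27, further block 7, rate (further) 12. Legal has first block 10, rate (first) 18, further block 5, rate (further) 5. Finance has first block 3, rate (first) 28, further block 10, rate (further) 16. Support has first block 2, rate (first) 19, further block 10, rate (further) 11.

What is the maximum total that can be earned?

Treat each block as its own option and order by rate: Finance/T1 28 > Design/T1 27 > Security/T1 25 > Support/T1 19 > Legal/T1 18 > Finance/T2 16 > Design/T2 12 > Support/T2 11 > Legal/T2 5 > Security/T2 2.
Finance T1 at 28: fill all 3 → 39 left.
Fill Design T1 block (5 at 27) → 34 left.
Fill Security T1 block (7 at 25) → 27 left.
Support T1 at 19: fill all 2 → 25 left.
Legal T1 at 18: fill all 10 → 15 left.
Fill Finance T2 block (10 at 16) → 5 left.
5 remain; put them into Design T2 at 12.
Total = 28×3 + 27×5 + 25×7 + 19×2 + 18×10 + 16×10 + 12×5 = 832.

832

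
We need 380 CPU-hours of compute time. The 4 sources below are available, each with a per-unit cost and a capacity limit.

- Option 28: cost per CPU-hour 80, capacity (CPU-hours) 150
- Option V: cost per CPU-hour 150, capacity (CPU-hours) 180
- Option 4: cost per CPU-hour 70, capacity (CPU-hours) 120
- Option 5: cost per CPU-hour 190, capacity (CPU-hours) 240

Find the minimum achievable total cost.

Cheapest first:
Option 4 (70): use full 120 — 260 CPU-hours to go.
Option 28 (80): use full 150 — 110 CPU-hours to go.
Option V at 150: take 110 of its 180 — requirement met.
Option 5: unused.
Cost = 120×70 + 150×80 + 110×150 = 36900.

36900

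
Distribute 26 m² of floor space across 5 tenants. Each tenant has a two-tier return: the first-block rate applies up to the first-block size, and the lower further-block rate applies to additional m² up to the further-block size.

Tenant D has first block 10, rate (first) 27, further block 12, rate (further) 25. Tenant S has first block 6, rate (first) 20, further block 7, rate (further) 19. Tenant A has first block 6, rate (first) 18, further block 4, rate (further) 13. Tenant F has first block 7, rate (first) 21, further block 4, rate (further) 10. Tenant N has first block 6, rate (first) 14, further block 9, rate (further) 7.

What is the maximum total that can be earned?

654

Order all 10 blocks by rate: Tenant D/tier1 27 > Tenant D/tier2 25 > Tenant F/tier1 21 > Tenant S/tier1 20 > Tenant S/tier2 19 > Tenant A/tier1 18 > Tenant N/tier1 14 > Tenant A/tier2 13 > Tenant F/tier2 10 > Tenant N/tier2 7.
Fill Tenant D tier1 block (10 at 27) → 16 left.
Tenant D/tier2 (25): +12 → 4 left.
Tenant F tier1 at 21: only 4 left, fill 4.
Total = 27×10 + 25×12 + 21×4 = 654.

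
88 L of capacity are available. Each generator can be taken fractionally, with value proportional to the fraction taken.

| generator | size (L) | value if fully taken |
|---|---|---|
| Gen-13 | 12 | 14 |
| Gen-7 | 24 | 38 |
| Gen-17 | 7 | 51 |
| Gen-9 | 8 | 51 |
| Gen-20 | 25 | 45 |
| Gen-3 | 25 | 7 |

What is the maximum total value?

202.36

Sort by value density: Gen-17 51/7≈7.29, Gen-9 51/8≈6.38, Gen-20 45/25≈1.8, Gen-7 38/24≈1.58, Gen-13 14/12≈1.17, Gen-3 7/25≈0.28.
Take all of Gen-17 (7 L, value 51) ; 81 L left.
All 8 L of Gen-9 fit (value 51) ; 73 remain.
Gen-20: take in full, 25 L for value 45 ; 48 left.
Gen-7: take in full, 24 L for value 38 ; 24 left.
Gen-13: take in full, 12 L for value 14 ; 12 left.
Only 12 L remain; take 12/25 of Gen-3 for value 7×12/25 = 3.36.
Total value = 202.36.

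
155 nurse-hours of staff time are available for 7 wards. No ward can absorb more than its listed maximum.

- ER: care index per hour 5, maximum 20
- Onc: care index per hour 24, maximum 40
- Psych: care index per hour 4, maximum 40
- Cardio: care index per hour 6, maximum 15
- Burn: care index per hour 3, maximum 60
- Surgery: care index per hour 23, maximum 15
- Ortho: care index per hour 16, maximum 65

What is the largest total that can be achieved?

Rank by care index per hour: Onc 24 > Surgery 23 > Ortho 16 > Cardio 6 > ER 5 > Psych 4 > Burn 3.
Onc takes 40 to reach its cap of 40 — 115 left.
Give Surgery 15 to hit its cap of 15 — 100 left.
Ortho takes 65 to reach its cap of 65 — 35 left.
Cardio takes 15 to reach its cap of 15 — 20 left.
Give ER 20 to hit its cap of 20 — 0 left.
Total = 5×20 + 24×40 + 6×15 + 23×15 + 16×65 = 2535.

2535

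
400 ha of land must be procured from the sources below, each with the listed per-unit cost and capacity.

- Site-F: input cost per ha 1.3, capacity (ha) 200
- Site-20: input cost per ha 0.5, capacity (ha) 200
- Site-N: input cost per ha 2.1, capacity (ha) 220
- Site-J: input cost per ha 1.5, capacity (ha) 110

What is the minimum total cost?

Use sources in increasing cost order.
Site-20 at 0.5: take all 200 ha → 200 still needed.
Site-F at 1.3: take all 200 ha → 0 still needed.
Site-J, Site-N: unused.
Cost = 200×0.5 + 200×1.3 = 360.

360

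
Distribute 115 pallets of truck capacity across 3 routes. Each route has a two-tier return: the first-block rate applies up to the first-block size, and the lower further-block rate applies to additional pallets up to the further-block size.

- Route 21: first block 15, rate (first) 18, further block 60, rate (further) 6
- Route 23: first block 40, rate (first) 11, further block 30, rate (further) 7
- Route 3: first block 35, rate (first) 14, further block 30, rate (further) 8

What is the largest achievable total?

Rank every tier by rate: Route 21/tier1 18 > Route 3/tier1 14 > Route 23/tier1 11 > Route 3/tier2 8 > Route 23/tier2 7 > Route 21/tier2 6.
Route 21 tier1 at 18: fill all 15 → 100 left.
Fill Route 3 tier1 block (35 at 14) → 65 left.
Fill Route 23 tier1 block (40 at 11) → 25 left.
Route 3 tier2 at 8: only 25 left, fill 25.
Total = 18×15 + 14×35 + 11×40 + 8×25 = 1400.

1400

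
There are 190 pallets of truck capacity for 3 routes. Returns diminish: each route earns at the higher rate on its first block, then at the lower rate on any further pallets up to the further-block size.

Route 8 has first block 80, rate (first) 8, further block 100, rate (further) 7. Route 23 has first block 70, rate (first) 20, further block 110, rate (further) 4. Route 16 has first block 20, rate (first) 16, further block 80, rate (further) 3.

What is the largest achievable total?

Order all 6 blocks by rate: Route 23/tier1 20 > Route 16/tier1 16 > Route 8/tier1 8 > Route 8/tier2 7 > Route 23/tier2 4 > Route 16/tier2 3.
Route 23 tier1 at 20: fill all 70 → 120 left.
Route 16 tier1 at 16: fill all 20 → 100 left.
Route 8/tier1 (8): +80 → 20 left.
Route 8 tier2 at 7: only 20 left, fill 20.
Total = 20×70 + 16×20 + 8×80 + 7×20 = 2500.

2500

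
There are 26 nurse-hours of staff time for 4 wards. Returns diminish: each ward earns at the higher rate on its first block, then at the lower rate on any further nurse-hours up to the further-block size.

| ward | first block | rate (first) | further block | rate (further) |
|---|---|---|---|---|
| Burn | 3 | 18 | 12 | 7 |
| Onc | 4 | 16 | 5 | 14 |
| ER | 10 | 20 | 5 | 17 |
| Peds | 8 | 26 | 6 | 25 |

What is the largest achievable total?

Order all 8 blocks by rate: Peds/T1 26 > Peds/T2 25 > ER/T1 20 > Burn/T1 18 > ER/T2 17 > Onc/T1 16 > Onc/T2 14 > Burn/T2 7.
Peds T1 at 26: fill all 8 → 18 left.
Fill Peds T2 block (6 at 25) → 12 left.
ER T1 at 20: fill all 10 → 2 left.
2 remain; put them into Burn T1 at 18.
Total = 26×8 + 25×6 + 20×10 + 18×2 = 594.

594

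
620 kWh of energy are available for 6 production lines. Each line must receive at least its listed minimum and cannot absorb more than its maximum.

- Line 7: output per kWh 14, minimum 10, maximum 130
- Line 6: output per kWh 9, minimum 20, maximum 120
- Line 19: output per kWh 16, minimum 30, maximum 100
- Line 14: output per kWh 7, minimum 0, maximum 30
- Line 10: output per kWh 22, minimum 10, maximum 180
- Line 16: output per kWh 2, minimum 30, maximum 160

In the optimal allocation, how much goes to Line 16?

Meeting every minimum uses 10+20+30+0+10+30 = 100 kWh, leaving 520.
Rank by output per kWh: Line 10 22 > Line 19 16 > Line 7 14 > Line 6 9 > Line 14 7 > Line 16 2.
Give Line 10 170 more to hit its cap of 180 ; 350 left.
Line 19: +70 to 100 (cap) ; 280 left.
Line 7: +120 to 130 (cap) ; 160 left.
Line 6: +100 to 120 (cap) ; 60 left.
Line 14: +30 to 30 (cap) ; 30 left.
Only 30 left; Line 16 takes them to reach 60.

60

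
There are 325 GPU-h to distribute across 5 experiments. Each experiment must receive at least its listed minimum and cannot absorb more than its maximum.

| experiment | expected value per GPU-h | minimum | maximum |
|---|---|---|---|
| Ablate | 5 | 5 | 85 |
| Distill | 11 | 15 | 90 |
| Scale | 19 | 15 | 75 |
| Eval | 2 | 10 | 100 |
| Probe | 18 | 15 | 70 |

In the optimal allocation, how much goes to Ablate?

Meeting every minimum uses 5+15+15+10+15 = 60 GPU-h, leaving 265.
Rank by expected value per GPU-h: Scale 19 > Probe 18 > Distill 11 > Ablate 5 > Eval 2.
Scale takes 60 more to reach its cap of 75 — 205 left.
Give Probe 55 more to hit its cap of 70 — 150 left.
Distill: +75 to 90 (cap) — 75 left.
Ablate has room for 80 more but only 75 remain, so it gets 80.

80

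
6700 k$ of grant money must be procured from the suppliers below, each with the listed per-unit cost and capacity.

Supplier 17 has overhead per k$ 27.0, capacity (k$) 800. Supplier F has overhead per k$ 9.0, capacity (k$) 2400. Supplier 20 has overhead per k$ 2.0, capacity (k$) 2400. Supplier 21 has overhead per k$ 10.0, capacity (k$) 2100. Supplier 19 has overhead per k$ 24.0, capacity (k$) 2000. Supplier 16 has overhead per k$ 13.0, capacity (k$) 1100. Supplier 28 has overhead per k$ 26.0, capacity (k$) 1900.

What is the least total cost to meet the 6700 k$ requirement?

Fill from the cheapest supplier first.
Supplier 20 at 2.0: take all 2400 k$ → 4300 still needed.
Supplier F (9.0): use full 2400 → 1900 k$ to go.
Supplier 21 at 10.0: take 1900 of its 2100 → requirement met.
Supplier 16, Supplier 19, Supplier 28, Supplier 17: unused.
Cost = 2400×2.0 + 2400×9.0 + 1900×10.0 = 45400.

45400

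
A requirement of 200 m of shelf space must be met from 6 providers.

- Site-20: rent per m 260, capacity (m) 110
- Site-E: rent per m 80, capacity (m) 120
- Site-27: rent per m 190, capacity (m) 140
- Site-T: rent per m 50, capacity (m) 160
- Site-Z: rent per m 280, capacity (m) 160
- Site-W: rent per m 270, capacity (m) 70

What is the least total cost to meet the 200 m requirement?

Use providers in increasing cost order.
Site-T at 50: take all 160 m ; 40 still needed.
Site-E at 80: take 40 of its 120 ; requirement met.
Site-27, Site-20, Site-W, Site-Z: unused.
Cost = 160×50 + 40×80 = 11200.

11200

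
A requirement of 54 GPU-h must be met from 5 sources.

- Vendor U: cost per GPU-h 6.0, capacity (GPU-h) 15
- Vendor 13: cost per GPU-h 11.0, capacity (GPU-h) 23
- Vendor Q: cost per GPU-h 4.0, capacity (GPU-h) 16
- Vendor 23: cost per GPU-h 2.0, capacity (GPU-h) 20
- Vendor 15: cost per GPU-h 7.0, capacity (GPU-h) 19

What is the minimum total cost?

215

Cheapest first:
Vendor 23 at 2.0: take all 20 GPU-h — 34 still needed.
Take 16 from Vendor Q at 4.0 — need 18 more.
Take 15 from Vendor U at 6.0 — need 3 more.
Take 3 from Vendor 15 at 7.0 to finish.
Vendor 13: unused.
Cost = 20×2.0 + 16×4.0 + 15×6.0 + 3×7.0 = 215.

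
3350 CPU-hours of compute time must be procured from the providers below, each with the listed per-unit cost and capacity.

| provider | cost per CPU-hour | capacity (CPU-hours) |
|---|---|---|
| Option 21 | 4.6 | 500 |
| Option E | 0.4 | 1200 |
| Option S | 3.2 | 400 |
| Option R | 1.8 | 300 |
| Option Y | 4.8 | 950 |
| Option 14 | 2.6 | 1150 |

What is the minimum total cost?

Fill from the cheapest provider first.
Take 1200 from Option E at 0.4 — need 2150 more.
Take 300 from Option R at 1.8 — need 1850 more.
Option 14 (2.6): use full 1150 — 700 CPU-hours to go.
Option S at 3.2: take all 400 CPU-hours — 300 still needed.
Take 300 from Option 21 at 4.6 to finish.
Option Y: unused.
Cost = 1200×0.4 + 300×1.8 + 1150×2.6 + 400×3.2 + 300×4.6 = 6670.

6670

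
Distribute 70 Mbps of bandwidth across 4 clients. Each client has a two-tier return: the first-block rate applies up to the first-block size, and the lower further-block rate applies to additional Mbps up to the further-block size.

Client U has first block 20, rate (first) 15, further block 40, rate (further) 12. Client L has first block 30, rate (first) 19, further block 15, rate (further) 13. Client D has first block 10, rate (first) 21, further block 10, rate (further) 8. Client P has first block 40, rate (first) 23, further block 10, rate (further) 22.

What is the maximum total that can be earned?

Order all 8 blocks by rate: Client P/T1 23 > Client P/T2 22 > Client D/T1 21 > Client L/T1 19 > Client U/T1 15 > Client L/T2 13 > Client U/T2 12 > Client D/T2 8.
Fill Client P T1 block (40 at 23) → 30 left.
Client P/T2 (22): +10 → 20 left.
Client D/T1 (21): +10 → 10 left.
Client L/T1: +10 of 30 at 19; pool empty.
Total = 23×40 + 22×10 + 21×10 + 19×10 = 1540.

1540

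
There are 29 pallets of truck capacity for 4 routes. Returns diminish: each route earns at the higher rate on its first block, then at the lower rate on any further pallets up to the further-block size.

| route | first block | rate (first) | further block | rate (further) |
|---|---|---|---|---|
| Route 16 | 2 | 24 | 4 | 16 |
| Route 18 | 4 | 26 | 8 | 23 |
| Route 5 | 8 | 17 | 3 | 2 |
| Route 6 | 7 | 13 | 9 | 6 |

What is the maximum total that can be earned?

575

Rank every tier by rate: Route 18/first 26 > Route 16/first 24 > Route 18/second 23 > Route 5/first 17 > Route 16/second 16 > Route 6/first 13 > Route 6/second 6 > Route 5/second 2.
Route 18/first (26): +4 → 25 left.
Fill Route 16 first block (2 at 24) → 23 left.
Fill Route 18 second block (8 at 23) → 15 left.
Fill Route 5 first block (8 at 17) → 7 left.
Fill Route 16 second block (4 at 16) → 3 left.
3 remain; put them into Route 6 first at 13.
Total = 26×4 + 24×2 + 23×8 + 17×8 + 16×4 + 13×3 = 575.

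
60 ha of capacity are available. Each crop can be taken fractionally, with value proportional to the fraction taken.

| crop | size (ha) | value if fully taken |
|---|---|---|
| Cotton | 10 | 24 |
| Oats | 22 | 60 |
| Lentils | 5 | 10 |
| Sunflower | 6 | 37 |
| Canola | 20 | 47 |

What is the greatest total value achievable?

172

Best value per unit of size first: Sunflower 37/6≈6.17, Oats 60/22≈2.73, Cotton 24/10≈2.4, Canola 47/20≈2.35, Lentils 10/5≈2.
Take all of Sunflower (6 ha, value 37) ; 54 ha left.
Take all of Oats (22 ha, value 60) ; 32 ha left.
Cotton: take in full, 10 ha for value 24 ; 22 left.
Take all of Canola (20 ha, value 47) ; 2 ha left.
2 ha left: a 2/5 share of Lentils gives 10×2/5 = 4.
Total value = 172.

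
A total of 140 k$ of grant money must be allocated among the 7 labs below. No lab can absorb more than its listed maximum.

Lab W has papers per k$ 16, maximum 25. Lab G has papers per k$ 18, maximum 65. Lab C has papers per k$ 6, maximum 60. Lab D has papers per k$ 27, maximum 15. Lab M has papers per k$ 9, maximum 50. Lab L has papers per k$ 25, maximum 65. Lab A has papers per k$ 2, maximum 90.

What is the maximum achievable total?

Highest papers per k$ first: Lab D 27 > Lab L 25 > Lab G 18 > Lab W 16 > Lab M 9 > Lab C 6 > Lab A 2.
Lab D: +15 to 15 (cap) — 125 left.
Give Lab L 65 to hit its cap of 65 — 60 left.
Lab G has room for 65 but only 60 remain, so it gets 60.
Total = 18×60 + 27×15 + 25×65 = 3110.

3110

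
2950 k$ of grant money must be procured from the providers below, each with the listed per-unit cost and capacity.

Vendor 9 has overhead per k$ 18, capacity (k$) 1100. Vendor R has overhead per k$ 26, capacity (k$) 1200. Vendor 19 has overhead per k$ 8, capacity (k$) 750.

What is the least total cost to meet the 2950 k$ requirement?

54400

Fill from the cheapest provider first.
Take 750 from Vendor 19 at 8 → need 2200 more.
Take 1100 from Vendor 9 at 18 → need 1100 more.
Take 1100 from Vendor R at 26 to finish.
Cost = 750×8 + 1100×18 + 1100×26 = 54400.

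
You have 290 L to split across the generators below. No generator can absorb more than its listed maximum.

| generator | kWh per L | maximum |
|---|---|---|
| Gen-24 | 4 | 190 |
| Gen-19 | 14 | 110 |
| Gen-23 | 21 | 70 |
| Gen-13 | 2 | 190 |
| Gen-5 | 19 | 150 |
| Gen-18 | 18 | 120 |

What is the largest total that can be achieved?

5580

Highest kWh per L first: Gen-23 21 > Gen-5 19 > Gen-18 18 > Gen-19 14 > Gen-24 4 > Gen-13 2.
Gen-23: +70 to 70 (cap) → 220 left.
Gen-5: +150 to 150 (cap) → 70 left.
Only 70 left; Gen-18 takes them to reach 70.
Total = 21×70 + 19×150 + 18×70 = 5580.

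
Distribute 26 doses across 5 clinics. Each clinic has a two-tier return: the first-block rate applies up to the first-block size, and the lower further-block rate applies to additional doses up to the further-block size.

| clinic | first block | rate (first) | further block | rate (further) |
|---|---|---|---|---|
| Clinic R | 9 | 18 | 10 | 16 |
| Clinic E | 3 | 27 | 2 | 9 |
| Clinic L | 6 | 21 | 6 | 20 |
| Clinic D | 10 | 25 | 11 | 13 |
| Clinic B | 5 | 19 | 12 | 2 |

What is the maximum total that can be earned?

Rank every tier by rate: Clinic E/T1 27 > Clinic D/T1 25 > Clinic L/T1 21 > Clinic L/T2 20 > Clinic B/T1 19 > Clinic R/T1 18 > Clinic R/T2 16 > Clinic D/T2 13 > Clinic E/T2 9 > Clinic B/T2 2.
Clinic E T1 at 27: fill all 3 ; 23 left.
Clinic D T1 at 25: fill all 10 ; 13 left.
Fill Clinic L T1 block (6 at 21) ; 7 left.
Fill Clinic L T2 block (6 at 20) ; 1 left.
Clinic B T1 at 19: only 1 left, fill 1.
Total = 27×3 + 25×10 + 21×6 + 20×6 + 19×1 = 596.

596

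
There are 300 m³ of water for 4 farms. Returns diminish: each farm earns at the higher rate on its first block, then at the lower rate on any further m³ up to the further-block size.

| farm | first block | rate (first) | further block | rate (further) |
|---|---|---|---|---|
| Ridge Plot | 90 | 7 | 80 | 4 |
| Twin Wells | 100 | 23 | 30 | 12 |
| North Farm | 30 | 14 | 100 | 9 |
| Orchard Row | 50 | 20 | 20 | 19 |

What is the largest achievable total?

5090

Treat each block as its own option and order by rate: Twin Wells/T1 23 > Orchard Row/T1 20 > Orchard Row/T2 19 > North Farm/T1 14 > Twin Wells/T2 12 > North Farm/T2 9 > Ridge Plot/T1 7 > Ridge Plot/T2 4.
Twin Wells/T1 (23): +100 — 200 left.
Orchard Row/T1 (20): +50 — 150 left.
Fill Orchard Row T2 block (20 at 19) — 130 left.
North Farm T1 at 14: fill all 30 — 100 left.
Fill Twin Wells T2 block (30 at 12) — 70 left.
North Farm/T2: +70 of 100 at 9; pool empty.
Total = 23×100 + 20×50 + 19×20 + 14×30 + 12×30 + 9×70 = 5090.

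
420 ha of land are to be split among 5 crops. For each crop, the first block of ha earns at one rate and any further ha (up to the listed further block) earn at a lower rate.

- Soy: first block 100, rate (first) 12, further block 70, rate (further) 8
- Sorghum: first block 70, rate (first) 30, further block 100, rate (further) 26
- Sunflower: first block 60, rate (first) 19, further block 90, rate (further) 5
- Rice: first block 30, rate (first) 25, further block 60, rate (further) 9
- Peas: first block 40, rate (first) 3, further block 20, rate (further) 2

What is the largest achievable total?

Rank every tier by rate: Sorghum/T1 30 > Sorghum/T2 26 > Rice/T1 25 > Sunflower/T1 19 > Soy/T1 12 > Rice/T2 9 > Soy/T2 8 > Sunflower/T2 5 > Peas/T1 3 > Peas/T2 2.
Fill Sorghum T1 block (70 at 30) → 350 left.
Sorghum T2 at 26: fill all 100 → 250 left.
Rice/T1 (25): +30 → 220 left.
Fill Sunflower T1 block (60 at 19) → 160 left.
Soy/T1 (12): +100 → 60 left.
Fill Rice T2 block (60 at 9) → 0 left.
Total = 30×70 + 26×100 + 25×30 + 19×60 + 12×100 + 9×60 = 8330.

8330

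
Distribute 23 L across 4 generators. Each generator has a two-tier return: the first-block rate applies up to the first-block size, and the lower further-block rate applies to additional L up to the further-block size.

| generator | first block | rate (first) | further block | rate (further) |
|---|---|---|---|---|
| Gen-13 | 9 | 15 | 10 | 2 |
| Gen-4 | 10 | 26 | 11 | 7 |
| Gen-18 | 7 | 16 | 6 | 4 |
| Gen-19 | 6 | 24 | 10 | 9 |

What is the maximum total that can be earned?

516

Treat each block as its own option and order by rate: Gen-4/first 26 > Gen-19/first 24 > Gen-18/first 16 > Gen-13/first 15 > Gen-19/second 9 > Gen-4/second 7 > Gen-18/second 4 > Gen-13/second 2.
Fill Gen-4 first block (10 at 26) ; 13 left.
Gen-19 first at 24: fill all 6 ; 7 left.
Gen-18/first (16): +7 ; 0 left.
Total = 26×10 + 24×6 + 16×7 = 516.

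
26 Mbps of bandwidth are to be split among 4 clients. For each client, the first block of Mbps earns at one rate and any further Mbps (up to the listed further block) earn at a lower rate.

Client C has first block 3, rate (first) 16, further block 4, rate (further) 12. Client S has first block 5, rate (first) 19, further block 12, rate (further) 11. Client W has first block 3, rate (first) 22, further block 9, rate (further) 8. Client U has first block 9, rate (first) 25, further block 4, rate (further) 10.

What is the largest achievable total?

Rank every tier by rate: Client U/T1 25 > Client W/T1 22 > Client S/T1 19 > Client C/T1 16 > Client C/T2 12 > Client S/T2 11 > Client U/T2 10 > Client W/T2 8.
Client U/T1 (25): +9 — 17 left.
Fill Client W T1 block (3 at 22) — 14 left.
Fill Client S T1 block (5 at 19) — 9 left.
Client C T1 at 16: fill all 3 — 6 left.
Fill Client C T2 block (4 at 12) — 2 left.
Client S/T2: +2 of 12 at 11; pool empty.
Total = 25×9 + 22×3 + 19×5 + 16×3 + 12×4 + 11×2 = 504.

504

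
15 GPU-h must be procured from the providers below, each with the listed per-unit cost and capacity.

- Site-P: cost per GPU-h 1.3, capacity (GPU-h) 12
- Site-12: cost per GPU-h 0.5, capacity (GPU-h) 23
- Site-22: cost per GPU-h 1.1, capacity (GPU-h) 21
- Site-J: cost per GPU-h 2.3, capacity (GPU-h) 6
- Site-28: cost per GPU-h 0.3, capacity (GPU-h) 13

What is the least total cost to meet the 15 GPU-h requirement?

Fill from the cheapest provider first.
Site-28 at 0.3: take all 13 GPU-h → 2 still needed.
Site-12 at 0.5: take 2 of its 23 → requirement met.
Site-22, Site-P, Site-J: unused.
Cost = 13×0.3 + 2×0.5 = 4.9.

4.9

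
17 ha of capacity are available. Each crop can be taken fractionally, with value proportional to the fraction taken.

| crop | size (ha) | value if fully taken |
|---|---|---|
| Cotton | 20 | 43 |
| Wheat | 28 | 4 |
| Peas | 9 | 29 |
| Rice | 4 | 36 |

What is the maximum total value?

Rank by value-to-size ratio: Rice 36/4≈9, Peas 29/9≈3.22, Cotton 43/20≈2.15, Wheat 4/28≈0.143.
Rice: take in full, 4 ha for value 36 → 13 left.
All 9 ha of Peas fit (value 29) → 4 remain.
4 ha left: a 4/20 share of Cotton gives 43×4/20 = 8.6.
Total value = 73.6.

73.6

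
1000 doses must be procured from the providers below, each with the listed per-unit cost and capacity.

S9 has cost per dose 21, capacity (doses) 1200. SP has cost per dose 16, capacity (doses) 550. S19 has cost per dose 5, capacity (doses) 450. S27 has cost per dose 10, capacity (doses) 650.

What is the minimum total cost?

Cheapest first:
Take 450 from S19 at 5 ; need 550 more.
Take 550 from S27 at 10 to finish.
SP, S9: unused.
Cost = 450×5 + 550×10 = 7750.

7750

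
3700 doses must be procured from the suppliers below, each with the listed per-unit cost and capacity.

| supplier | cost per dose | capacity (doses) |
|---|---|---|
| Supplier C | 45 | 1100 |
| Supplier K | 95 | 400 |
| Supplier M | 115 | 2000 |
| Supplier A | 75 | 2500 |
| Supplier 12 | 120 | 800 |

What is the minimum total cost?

Cheapest first:
Supplier C at 45: take all 1100 doses → 2600 still needed.
Supplier A (75): use full 2500 → 100 doses to go.
Supplier K at 95: take 100 of its 400 → requirement met.
Supplier M, Supplier 12: unused.
Cost = 1100×45 + 2500×75 + 100×95 = 246500.

246500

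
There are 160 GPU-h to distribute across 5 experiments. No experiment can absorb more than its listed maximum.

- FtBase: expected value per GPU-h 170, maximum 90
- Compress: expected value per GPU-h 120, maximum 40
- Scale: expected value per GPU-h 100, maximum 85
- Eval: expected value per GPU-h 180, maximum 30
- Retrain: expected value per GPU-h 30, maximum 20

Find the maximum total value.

Rank by expected value per GPU-h: Eval 180 > FtBase 170 > Compress 120 > Scale 100 > Retrain 30.
Eval takes 30 to reach its cap of 30 ; 130 left.
FtBase: +90 to 90 (cap) ; 40 left.
Compress: +40 to 40 (cap) ; 0 left.
Total = 170×90 + 120×40 + 180×30 = 25500.

25500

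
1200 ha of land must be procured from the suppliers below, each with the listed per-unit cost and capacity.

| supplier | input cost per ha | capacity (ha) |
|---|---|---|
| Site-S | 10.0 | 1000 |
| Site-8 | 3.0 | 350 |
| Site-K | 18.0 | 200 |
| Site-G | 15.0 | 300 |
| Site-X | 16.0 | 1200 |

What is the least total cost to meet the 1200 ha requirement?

9550

Fill from the cheapest supplier first.
Site-8 at 3.0: take all 350 ha — 850 still needed.
Site-S at 10.0: take 850 of its 1000 — requirement met.
Site-G, Site-X, Site-K: unused.
Cost = 350×3.0 + 850×10.0 = 9550.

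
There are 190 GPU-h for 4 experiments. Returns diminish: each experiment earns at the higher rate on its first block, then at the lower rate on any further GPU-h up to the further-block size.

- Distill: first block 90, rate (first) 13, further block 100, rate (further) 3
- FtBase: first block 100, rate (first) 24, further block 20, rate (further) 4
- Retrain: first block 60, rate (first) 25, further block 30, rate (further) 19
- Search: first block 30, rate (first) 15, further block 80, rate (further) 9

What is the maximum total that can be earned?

4470

Rank every tier by rate: Retrain/tier1 25 > FtBase/tier1 24 > Retrain/tier2 19 > Search/tier1 15 > Distill/tier1 13 > Search/tier2 9 > FtBase/tier2 4 > Distill/tier2 3.
Retrain tier1 at 25: fill all 60 — 130 left.
FtBase/tier1 (24): +100 — 30 left.
Retrain tier2 at 19: fill all 30 — 0 left.
Total = 25×60 + 24×100 + 19×30 = 4470.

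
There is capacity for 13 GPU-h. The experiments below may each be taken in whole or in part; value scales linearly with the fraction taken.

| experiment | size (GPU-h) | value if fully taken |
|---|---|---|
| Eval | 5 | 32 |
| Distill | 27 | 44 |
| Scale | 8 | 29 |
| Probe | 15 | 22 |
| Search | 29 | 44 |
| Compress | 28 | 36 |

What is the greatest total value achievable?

Rank by value-to-size ratio: Eval 32/5≈6.4, Scale 29/8≈3.62, Distill 44/27≈1.63, Search 44/29≈1.52, Probe 22/15≈1.47, Compress 36/28≈1.29.
Take all of Eval (5 GPU-h, value 32) ; 8 GPU-h left.
All 8 GPU-h of Scale fit (value 29) ; 0 remain.
Total value = 61.

61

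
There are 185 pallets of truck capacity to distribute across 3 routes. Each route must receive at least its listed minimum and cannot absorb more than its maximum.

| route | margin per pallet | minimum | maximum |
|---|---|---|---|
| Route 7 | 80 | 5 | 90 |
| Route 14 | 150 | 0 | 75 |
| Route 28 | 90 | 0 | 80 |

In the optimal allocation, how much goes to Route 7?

Meeting every minimum uses 5+0+0 = 5 pallets, leaving 180.
Rank by margin per pallet: Route 14 150 > Route 28 90 > Route 7 80.
Give Route 14 75 more to hit its cap of 75 → 105 left.
Route 28: +80 to 80 (cap) → 25 left.
Route 7 has room for 85 more but only 25 remain, so it gets 30.

30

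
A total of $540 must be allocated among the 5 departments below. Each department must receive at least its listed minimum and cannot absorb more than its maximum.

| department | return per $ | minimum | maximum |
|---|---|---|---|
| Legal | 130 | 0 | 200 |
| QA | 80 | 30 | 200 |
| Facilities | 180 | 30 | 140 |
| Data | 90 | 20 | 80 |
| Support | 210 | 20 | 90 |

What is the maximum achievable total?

Meeting every minimum uses 0+30+30+20+20 = 100 $, leaving 440.
Rank by return per $: Support 210 > Facilities 180 > Legal 130 > Data 90 > QA 80.
Give Support 70 more to hit its cap of 90 → 370 left.
Facilities: +110 to 140 (cap) → 260 left.
Legal takes 200 more to reach its cap of 200 → 60 left.
Give Data 60 more to hit its cap of 80 → 0 left.
Total = 130×200 + 80×30 + 180×140 + 90×80 + 210×90 = 79700.

79700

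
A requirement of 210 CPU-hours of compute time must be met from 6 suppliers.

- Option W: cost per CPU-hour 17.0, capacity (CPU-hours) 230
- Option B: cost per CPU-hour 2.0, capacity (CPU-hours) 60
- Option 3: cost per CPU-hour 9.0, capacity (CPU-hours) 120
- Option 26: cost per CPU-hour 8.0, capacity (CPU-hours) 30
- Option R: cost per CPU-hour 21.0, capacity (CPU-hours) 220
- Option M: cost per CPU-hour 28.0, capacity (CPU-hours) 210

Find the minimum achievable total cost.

Use suppliers in increasing cost order.
Option B at 2.0: take all 60 CPU-hours — 150 still needed.
Option 26 at 8.0: take all 30 CPU-hours — 120 still needed.
Option 3 at 9.0: take all 120 CPU-hours — 0 still needed.
Option W, Option R, Option M: unused.
Cost = 60×2.0 + 30×8.0 + 120×9.0 = 1440.

1440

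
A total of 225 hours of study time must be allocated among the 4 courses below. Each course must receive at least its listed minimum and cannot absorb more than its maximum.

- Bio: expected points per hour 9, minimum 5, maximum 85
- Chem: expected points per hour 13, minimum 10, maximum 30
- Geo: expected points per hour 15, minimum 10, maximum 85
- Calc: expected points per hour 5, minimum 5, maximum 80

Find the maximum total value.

2555

Meeting every minimum uses 5+10+10+5 = 30 hours, leaving 195.
Order the courses by expected points per hour: Geo 15 > Chem 13 > Bio 9 > Calc 5.
Geo takes 75 more to reach its cap of 85 ; 120 left.
Chem: +20 to 30 (cap) ; 100 left.
Bio: +80 to 85 (cap) ; 20 left.
Calc has room for 75 more but only 20 remain, so it gets 25.
Total = 9×85 + 13×30 + 15×85 + 5×25 = 2555.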